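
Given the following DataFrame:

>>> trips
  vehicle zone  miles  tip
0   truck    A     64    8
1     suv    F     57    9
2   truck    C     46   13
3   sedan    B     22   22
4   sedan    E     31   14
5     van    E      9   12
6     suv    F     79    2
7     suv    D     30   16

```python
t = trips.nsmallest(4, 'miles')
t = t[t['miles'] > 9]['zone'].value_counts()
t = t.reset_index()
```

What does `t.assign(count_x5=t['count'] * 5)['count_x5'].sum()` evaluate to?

take 4 rows with smallest miles:
  vehicle zone  miles  tip
5     van    E      9   12
3   sedan    B     22   22
7     suv    D     30   16
4   sedan    E     31   14
filter rows where miles > 9:
  vehicle zone  miles  tip
3   sedan    B     22   22
7     suv    D     30   16
4   sedan    E     31   14
value_counts of zone:
zone
B    1
D    1
E    1
Name: count, dtype: int64
reset_index():
  zone  count
0    B      1
1    D      1
2    E      1
add column count_x5 = t['count'] * 5:
  zone  count  count_x5
0    B      1         5
1    D      1         5
2    E      1         5
Finally, sum of column 'count_x5' = 15.

15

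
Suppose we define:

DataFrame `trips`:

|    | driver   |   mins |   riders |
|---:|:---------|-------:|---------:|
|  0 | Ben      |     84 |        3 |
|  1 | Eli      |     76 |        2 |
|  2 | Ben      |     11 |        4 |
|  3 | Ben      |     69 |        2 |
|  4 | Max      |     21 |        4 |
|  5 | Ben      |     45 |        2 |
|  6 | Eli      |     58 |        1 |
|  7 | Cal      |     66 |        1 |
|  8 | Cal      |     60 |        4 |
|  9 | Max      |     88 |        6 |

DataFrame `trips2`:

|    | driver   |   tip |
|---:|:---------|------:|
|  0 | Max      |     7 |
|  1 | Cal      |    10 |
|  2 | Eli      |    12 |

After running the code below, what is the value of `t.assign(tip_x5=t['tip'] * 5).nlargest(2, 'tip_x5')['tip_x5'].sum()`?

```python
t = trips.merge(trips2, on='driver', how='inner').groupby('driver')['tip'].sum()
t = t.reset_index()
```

220

merge on 'driver' (how='inner') → 6 rows:
  driver  mins  riders  tip
0    Eli    76       2   12
1    Max    21       4    7
2    Eli    58       1   12
3    Cal    66       1   10
4    Cal    60       4   10
5    Max    88       6    7
group by driver, sum of tip:
driver
Cal    20
Eli    24
Max    14
Name: tip, dtype: int64
reset_index():
  driver  tip
0    Cal   20
1    Eli   24
2    Max   14
add column tip_x5 = t['tip'] * 5:
  driver  tip  tip_x5
0    Cal   20     100
1    Eli   24     120
2    Max   14      70
take 2 rows with largest tip_x5:
  driver  tip  tip_x5
1    Eli   24     120
0    Cal   20     100
So sum() = 220.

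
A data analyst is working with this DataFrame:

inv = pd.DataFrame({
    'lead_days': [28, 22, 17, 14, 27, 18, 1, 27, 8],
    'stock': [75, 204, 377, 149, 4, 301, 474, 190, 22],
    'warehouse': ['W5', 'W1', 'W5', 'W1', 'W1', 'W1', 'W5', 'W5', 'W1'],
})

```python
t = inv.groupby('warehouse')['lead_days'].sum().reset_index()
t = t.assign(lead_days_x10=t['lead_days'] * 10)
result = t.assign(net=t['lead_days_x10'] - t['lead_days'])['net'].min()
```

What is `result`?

657

group by warehouse, sum of lead_days:
warehouse
W1    89
W5    73
Name: lead_days, dtype: int64
reset_index():
  warehouse  lead_days
0        W1         89
1        W5         73
add column lead_days_x10 = t['lead_days'] * 10:
  warehouse  lead_days  lead_days_x10
0        W1         89            890
1        W5         73            730
add column net = t['lead_days_x10'] - t['lead_days']:
  warehouse  lead_days  lead_days_x10  net
0        W1         89            890  801
1        W5         73            730  657
Then the min of column 'net': 657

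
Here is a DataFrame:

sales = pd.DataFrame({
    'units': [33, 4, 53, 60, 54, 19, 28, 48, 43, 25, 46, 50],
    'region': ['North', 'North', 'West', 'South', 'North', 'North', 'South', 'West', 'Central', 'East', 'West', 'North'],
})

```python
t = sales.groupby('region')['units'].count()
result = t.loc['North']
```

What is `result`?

group by region, count of units:
region
Central    1
East       1
North      5
South      2
West       3
Name: units, dtype: int64
value at index 'North' → 5

5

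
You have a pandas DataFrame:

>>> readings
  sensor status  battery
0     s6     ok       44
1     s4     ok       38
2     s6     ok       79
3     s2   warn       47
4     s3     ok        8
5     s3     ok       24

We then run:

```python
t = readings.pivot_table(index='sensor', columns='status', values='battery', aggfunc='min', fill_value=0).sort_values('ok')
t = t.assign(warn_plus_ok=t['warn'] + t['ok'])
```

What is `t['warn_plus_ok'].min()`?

8

pivot: rows=sensor, cols=status, min(battery):
status  ok  warn
sensor          
s2       0    47
s3       8     0
s4      38     0
s6      44     0
sort by ok:
status  ok  warn
sensor          
s2       0    47
s3       8     0
s4      38     0
s6      44     0
add column warn_plus_ok = t['warn'] + t['ok']:
status  ok  warn  warn_plus_ok
sensor                        
s2       0    47            47
s3       8     0             8
s4      38     0            38
s6      44     0            44
Hence 8.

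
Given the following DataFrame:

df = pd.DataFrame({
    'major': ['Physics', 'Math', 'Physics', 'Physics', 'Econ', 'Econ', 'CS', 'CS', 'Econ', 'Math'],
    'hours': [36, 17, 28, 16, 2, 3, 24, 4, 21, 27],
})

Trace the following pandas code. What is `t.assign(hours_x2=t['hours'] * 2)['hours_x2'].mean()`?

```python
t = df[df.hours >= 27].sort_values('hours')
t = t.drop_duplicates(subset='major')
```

55.0

filter rows where hours >= 27:
     major  hours
0  Physics     36
2  Physics     28
9     Math     27
sort by hours:
     major  hours
9     Math     27
2  Physics     28
0  Physics     36
drop duplicate major (keep=first):
     major  hours
9     Math     27
2  Physics     28
add column hours_x2 = t['hours'] * 2:
     major  hours  hours_x2
9     Math     27        54
2  Physics     28        56
Then the mean of column 'hours_x2': 55.0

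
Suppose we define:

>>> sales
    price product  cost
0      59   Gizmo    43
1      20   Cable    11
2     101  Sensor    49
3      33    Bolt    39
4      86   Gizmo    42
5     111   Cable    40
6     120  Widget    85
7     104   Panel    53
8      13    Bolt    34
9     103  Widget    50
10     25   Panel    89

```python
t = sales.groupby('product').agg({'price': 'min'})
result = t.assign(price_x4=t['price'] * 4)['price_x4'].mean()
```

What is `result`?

214.0

group by product, min of price:
         price
product       
Bolt        13
Cable       20
Gizmo       59
Panel       25
Sensor     101
Widget     103
add column price_x4 = t['price'] * 4:
         price  price_x4
product                 
Bolt        13        52
Cable       20        80
Gizmo       59       236
Panel       25       100
Sensor     101       404
Widget     103       412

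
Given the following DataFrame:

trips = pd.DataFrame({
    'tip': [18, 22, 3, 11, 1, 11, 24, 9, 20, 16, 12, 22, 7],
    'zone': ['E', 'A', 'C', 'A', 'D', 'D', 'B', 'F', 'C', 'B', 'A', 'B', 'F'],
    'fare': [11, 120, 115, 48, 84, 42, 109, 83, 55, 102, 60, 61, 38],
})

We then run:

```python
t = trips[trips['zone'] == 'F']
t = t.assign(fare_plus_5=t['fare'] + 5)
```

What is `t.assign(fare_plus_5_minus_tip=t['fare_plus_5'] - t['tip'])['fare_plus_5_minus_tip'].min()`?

filter rows where zone == 'F':
    tip zone  fare
7     9    F    83
12    7    F    38
add column fare_plus_5 = t['fare'] + 5:
    tip zone  fare  fare_plus_5
7     9    F    83           88
12    7    F    38           43
add column fare_plus_5_minus_tip = t['fare_plus_5'] - t['tip']:
    tip zone  fare  fare_plus_5  fare_plus_5_minus_tip
7     9    F    83           88                     79
12    7    F    38           43                     36
Hence 36.

36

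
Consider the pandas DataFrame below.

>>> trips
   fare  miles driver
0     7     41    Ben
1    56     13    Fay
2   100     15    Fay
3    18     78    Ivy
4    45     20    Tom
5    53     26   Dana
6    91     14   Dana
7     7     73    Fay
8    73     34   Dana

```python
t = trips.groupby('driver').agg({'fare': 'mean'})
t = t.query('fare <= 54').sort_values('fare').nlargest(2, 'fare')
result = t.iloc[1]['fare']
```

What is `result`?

18.0

group by driver, mean of fare:
             fare
driver           
Ben      7.000000
Dana    72.333333
Fay     54.333333
Ivy     18.000000
Tom     45.000000
filter rows where fare <= 54:
        fare
driver      
Ben      7.0
Ivy     18.0
Tom     45.0
sort by fare:
        fare
driver      
Ben      7.0
Ivy     18.0
Tom     45.0
take 2 rows with largest fare:
        fare
driver      
Tom     45.0
Ivy     18.0
Then the value at position 1, column 'fare': 18.0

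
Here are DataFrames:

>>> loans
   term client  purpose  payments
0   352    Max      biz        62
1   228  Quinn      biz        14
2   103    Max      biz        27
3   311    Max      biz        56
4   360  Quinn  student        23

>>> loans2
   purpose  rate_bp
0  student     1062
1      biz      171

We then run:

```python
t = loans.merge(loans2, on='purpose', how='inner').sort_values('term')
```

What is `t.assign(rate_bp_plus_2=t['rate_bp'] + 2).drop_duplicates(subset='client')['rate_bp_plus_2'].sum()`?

346

merge on 'purpose' (how='inner') → 5 rows:
   term client  purpose  payments  rate_bp
0   352    Max      biz        62      171
1   228  Quinn      biz        14      171
2   103    Max      biz        27      171
3   311    Max      biz        56      171
4   360  Quinn  student        23     1062
sort by term:
   term client  purpose  payments  rate_bp
2   103    Max      biz        27      171
1   228  Quinn      biz        14      171
3   311    Max      biz        56      171
0   352    Max      biz        62      171
4   360  Quinn  student        23     1062
add column rate_bp_plus_2 = t['rate_bp'] + 2:
   term client  purpose  payments  rate_bp  rate_bp_plus_2
2   103    Max      biz        27      171             173
1   228  Quinn      biz        14      171             173
3   311    Max      biz        56      171             173
0   352    Max      biz        62      171             173
4   360  Quinn  student        23     1062            1064
drop duplicate client (keep=first):
   term client purpose  payments  rate_bp  rate_bp_plus_2
2   103    Max     biz        27      171             173
1   228  Quinn     biz        14      171             173
Finally, sum of column 'rate_bp_plus_2' = 346.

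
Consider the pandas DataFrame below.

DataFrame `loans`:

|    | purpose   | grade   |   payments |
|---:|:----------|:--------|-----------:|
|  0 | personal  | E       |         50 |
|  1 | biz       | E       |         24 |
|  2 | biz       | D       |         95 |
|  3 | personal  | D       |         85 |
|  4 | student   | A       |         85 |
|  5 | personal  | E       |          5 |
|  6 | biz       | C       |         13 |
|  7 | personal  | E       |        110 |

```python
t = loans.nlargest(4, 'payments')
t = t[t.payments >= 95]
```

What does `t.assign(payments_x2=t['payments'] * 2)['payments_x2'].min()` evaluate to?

take 4 rows with largest payments:
    purpose grade  payments
7  personal     E       110
2       biz     D        95
3  personal     D        85
4   student     A        85
filter rows where payments >= 95:
    purpose grade  payments
7  personal     E       110
2       biz     D        95
add column payments_x2 = t['payments'] * 2:
    purpose grade  payments  payments_x2
7  personal     E       110          220
2       biz     D        95          190
Hence 190.

190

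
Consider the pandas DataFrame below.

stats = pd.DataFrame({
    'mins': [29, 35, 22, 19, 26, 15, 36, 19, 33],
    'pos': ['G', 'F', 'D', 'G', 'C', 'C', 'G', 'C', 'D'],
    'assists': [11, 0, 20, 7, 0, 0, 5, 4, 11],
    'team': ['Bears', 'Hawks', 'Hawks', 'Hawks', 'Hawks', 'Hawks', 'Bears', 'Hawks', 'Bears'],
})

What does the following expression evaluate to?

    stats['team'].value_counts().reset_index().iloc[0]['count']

6

value_counts of team:
team
Hawks    6
Bears    3
Name: count, dtype: int64
reset_index():
    team  count
0  Hawks      6
1  Bears      3
Taking the value at position 0, column 'count' gives 6.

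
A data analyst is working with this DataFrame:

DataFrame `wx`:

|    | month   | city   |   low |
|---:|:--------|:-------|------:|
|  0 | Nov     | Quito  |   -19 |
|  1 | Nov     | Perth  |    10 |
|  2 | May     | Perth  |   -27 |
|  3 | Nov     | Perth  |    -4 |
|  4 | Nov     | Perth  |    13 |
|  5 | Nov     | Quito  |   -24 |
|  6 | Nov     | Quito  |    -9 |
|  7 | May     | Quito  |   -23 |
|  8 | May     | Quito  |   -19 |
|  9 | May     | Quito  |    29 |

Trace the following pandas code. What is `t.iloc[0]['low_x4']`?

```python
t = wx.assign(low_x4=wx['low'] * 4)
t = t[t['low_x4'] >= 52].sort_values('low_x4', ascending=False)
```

116

add column low_x4 = wx['low'] * 4:
  month   city  low  low_x4
0   Nov  Quito  -19     -76
1   Nov  Perth   10      40
2   May  Perth  -27    -108
3   Nov  Perth   -4     -16
4   Nov  Perth   13      52
5   Nov  Quito  -24     -96
6   Nov  Quito   -9     -36
7   May  Quito  -23     -92
8   May  Quito  -19     -76
9   May  Quito   29     116
filter rows where low_x4 >= 52:
  month   city  low  low_x4
4   Nov  Perth   13      52
9   May  Quito   29     116
sort by low_x4 descending:
  month   city  low  low_x4
9   May  Quito   29     116
4   Nov  Perth   13      52
Finally, value at position 0, column 'low_x4' = 116.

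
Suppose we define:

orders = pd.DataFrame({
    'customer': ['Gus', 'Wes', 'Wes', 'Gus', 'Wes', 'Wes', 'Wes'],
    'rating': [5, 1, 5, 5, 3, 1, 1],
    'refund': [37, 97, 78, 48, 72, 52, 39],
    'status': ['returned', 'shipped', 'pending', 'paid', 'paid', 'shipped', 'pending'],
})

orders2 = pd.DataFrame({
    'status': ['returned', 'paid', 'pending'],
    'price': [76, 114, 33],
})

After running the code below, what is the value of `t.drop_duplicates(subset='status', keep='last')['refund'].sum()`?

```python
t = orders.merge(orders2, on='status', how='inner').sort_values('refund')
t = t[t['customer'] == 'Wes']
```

merge on 'status' (how='inner') → 5 rows:
  customer  rating  refund    status  price
0      Gus       5      37  returned     76
1      Wes       5      78   pending     33
2      Gus       5      48      paid    114
3      Wes       3      72      paid    114
4      Wes       1      39   pending     33
sort by refund:
  customer  rating  refund    status  price
0      Gus       5      37  returned     76
4      Wes       1      39   pending     33
2      Gus       5      48      paid    114
3      Wes       3      72      paid    114
1      Wes       5      78   pending     33
filter rows where customer == 'Wes':
  customer  rating  refund   status  price
4      Wes       1      39  pending     33
3      Wes       3      72     paid    114
1      Wes       5      78  pending     33
drop duplicate status (keep=last):
  customer  rating  refund   status  price
3      Wes       3      72     paid    114
1      Wes       5      78  pending     33
sum of column 'refund' → 150

150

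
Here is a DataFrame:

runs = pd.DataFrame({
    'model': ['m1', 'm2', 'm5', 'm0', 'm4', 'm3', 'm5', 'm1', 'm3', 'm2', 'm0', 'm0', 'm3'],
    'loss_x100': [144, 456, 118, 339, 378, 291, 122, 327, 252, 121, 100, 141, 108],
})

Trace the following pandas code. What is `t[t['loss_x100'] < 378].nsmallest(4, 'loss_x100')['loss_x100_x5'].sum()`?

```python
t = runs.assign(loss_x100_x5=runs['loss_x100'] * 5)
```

add column loss_x100_x5 = runs['loss_x100'] * 5:
   model  loss_x100  loss_x100_x5
0     m1        144           720
1     m2        456          2280
2     m5        118           590
3     m0        339          1695
4     m4        378          1890
5     m3        291          1455
6     m5        122           610
7     m1        327          1635
8     m3        252          1260
9     m2        121           605
10    m0        100           500
11    m0        141           705
12    m3        108           540
filter rows where loss_x100 < 378:
   model  loss_x100  loss_x100_x5
0     m1        144           720
2     m5        118           590
3     m0        339          1695
5     m3        291          1455
6     m5        122           610
7     m1        327          1635
8     m3        252          1260
9     m2        121           605
10    m0        100           500
11    m0        141           705
12    m3        108           540
take 4 rows with smallest loss_x100:
   model  loss_x100  loss_x100_x5
10    m0        100           500
12    m3        108           540
2     m5        118           590
9     m2        121           605
Then the sum of column 'loss_x100_x5': 2235

2235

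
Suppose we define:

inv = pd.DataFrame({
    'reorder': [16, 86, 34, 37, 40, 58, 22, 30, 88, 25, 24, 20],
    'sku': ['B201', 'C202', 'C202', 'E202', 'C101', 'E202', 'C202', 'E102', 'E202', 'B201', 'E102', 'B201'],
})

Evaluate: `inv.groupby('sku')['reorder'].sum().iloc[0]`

61

group by sku, sum of reorder:
sku
B201     61
C101     40
C202    142
E102     54
E202    183
Name: reorder, dtype: int64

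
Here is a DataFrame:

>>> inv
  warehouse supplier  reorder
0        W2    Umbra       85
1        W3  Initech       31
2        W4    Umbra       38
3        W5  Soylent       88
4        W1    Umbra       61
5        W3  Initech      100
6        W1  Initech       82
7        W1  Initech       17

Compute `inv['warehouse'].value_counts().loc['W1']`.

value_counts of warehouse:
warehouse
W1    3
W3    2
W2    1
W4    1
W5    1
Name: count, dtype: int64
value at index 'W1' → 3

3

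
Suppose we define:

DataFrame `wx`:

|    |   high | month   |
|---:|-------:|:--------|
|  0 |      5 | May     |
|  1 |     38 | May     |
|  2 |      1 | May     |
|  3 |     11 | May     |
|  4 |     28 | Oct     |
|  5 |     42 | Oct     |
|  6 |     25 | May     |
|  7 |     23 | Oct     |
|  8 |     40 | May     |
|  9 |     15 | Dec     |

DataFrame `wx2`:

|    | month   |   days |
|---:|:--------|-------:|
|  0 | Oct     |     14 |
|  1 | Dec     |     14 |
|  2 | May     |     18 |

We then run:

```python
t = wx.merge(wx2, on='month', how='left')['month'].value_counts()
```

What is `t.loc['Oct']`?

3

merge on 'month' (how='left') → 10 rows:
   high month  days
0     5   May    18
1    38   May    18
2     1   May    18
3    11   May    18
4    28   Oct    14
5    42   Oct    14
6    25   May    18
7    23   Oct    14
8    40   May    18
9    15   Dec    14
value_counts of month:
month
May    6
Oct    3
Dec    1
Name: count, dtype: int64
Then the value at index 'Oct': 3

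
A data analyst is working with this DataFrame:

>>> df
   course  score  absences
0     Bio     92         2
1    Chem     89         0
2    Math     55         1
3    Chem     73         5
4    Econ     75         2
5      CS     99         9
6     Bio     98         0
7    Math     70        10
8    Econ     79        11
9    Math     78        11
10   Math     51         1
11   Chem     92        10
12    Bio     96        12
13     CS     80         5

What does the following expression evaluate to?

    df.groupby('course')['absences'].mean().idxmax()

CS

group by course, mean of absences:
course
Bio     4.666667
CS      7.000000
Chem    5.000000
Econ    6.500000
Math    5.750000
Name: absences, dtype: float64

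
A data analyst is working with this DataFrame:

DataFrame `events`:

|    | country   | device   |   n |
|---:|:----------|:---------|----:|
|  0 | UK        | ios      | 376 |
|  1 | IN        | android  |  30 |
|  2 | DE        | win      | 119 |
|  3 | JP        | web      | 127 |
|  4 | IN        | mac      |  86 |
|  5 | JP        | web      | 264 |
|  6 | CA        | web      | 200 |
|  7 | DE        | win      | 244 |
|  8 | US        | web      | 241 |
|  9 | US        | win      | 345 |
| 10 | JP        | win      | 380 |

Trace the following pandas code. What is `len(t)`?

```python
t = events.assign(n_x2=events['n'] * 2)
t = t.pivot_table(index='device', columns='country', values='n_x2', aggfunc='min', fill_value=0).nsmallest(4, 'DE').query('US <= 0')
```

add column n_x2 = events['n'] * 2:
   country   device    n  n_x2
0       UK      ios  376   752
1       IN  android   30    60
2       DE      win  119   238
3       JP      web  127   254
4       IN      mac   86   172
5       JP      web  264   528
6       CA      web  200   400
7       DE      win  244   488
8       US      web  241   482
9       US      win  345   690
10      JP      win  380   760
pivot: rows=device, cols=country, min(n_x2):
country   CA   DE   IN   JP   UK   US
device                               
android    0    0   60    0    0    0
ios        0    0    0    0  752    0
mac        0    0  172    0    0    0
web      400    0    0  254    0  482
win        0  238    0  760    0  690
take 4 rows with smallest DE:
country   CA  DE   IN   JP   UK   US
device                              
android    0   0   60    0    0    0
ios        0   0    0    0  752    0
mac        0   0  172    0    0    0
web      400   0    0  254    0  482
filter rows where US <= 0:
country  CA  DE   IN  JP   UK  US
device                           
android   0   0   60   0    0   0
ios       0   0    0   0  752   0
mac       0   0  172   0    0   0
number of rows → 3

3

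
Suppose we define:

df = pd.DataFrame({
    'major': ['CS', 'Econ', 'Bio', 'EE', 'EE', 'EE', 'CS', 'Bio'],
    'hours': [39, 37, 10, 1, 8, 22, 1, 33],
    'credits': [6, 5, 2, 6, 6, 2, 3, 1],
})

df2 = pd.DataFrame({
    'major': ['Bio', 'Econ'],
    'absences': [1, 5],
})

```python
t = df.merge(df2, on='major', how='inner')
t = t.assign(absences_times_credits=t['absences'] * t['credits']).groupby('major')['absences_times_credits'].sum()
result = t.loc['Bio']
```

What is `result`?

merge on 'major' (how='inner') → 3 rows:
  major  hours  credits  absences
0  Econ     37        5         5
1   Bio     10        2         1
2   Bio     33        1         1
add column absences_times_credits = t['absences'] * t['credits']:
  major  hours  credits  absences  absences_times_credits
0  Econ     37        5         5                      25
1   Bio     10        2         1                       2
2   Bio     33        1         1                       1
group by major, sum of absences_times_credits:
major
Bio      3
Econ    25
Name: absences_times_credits, dtype: int64
value at index 'Bio' → 3

3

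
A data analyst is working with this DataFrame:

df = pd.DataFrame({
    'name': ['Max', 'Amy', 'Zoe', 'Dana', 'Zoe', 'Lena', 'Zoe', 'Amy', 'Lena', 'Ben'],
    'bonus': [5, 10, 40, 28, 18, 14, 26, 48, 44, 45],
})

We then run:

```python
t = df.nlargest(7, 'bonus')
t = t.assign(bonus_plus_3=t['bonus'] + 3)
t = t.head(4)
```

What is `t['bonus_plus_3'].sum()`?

take 7 rows with largest bonus:
   name  bonus
7   Amy     48
9   Ben     45
8  Lena     44
2   Zoe     40
3  Dana     28
6   Zoe     26
4   Zoe     18
add column bonus_plus_3 = t['bonus'] + 3:
   name  bonus  bonus_plus_3
7   Amy     48            51
9   Ben     45            48
8  Lena     44            47
2   Zoe     40            43
3  Dana     28            31
6   Zoe     26            29
4   Zoe     18            21
take first 4 rows:
   name  bonus  bonus_plus_3
7   Amy     48            51
9   Ben     45            48
8  Lena     44            47
2   Zoe     40            43
Finally, sum of column 'bonus_plus_3' = 189.

189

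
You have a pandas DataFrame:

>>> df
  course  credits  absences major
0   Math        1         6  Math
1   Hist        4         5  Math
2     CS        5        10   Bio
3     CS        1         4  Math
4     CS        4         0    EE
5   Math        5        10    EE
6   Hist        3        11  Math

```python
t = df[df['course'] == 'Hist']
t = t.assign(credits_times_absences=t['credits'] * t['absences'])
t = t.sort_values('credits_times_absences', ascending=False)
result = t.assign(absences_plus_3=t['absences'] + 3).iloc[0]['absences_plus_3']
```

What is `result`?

14

filter rows where course == 'Hist':
  course  credits  absences major
1   Hist        4         5  Math
6   Hist        3        11  Math
add column credits_times_absences = t['credits'] * t['absences']:
  course  credits  absences major  credits_times_absences
1   Hist        4         5  Math                      20
6   Hist        3        11  Math                      33
sort by credits_times_absences descending:
  course  credits  absences major  credits_times_absences
6   Hist        3        11  Math                      33
1   Hist        4         5  Math                      20
add column absences_plus_3 = t['absences'] + 3:
  course  credits  absences major  credits_times_absences  absences_plus_3
6   Hist        3        11  Math                      33               14
1   Hist        4         5  Math                      20                8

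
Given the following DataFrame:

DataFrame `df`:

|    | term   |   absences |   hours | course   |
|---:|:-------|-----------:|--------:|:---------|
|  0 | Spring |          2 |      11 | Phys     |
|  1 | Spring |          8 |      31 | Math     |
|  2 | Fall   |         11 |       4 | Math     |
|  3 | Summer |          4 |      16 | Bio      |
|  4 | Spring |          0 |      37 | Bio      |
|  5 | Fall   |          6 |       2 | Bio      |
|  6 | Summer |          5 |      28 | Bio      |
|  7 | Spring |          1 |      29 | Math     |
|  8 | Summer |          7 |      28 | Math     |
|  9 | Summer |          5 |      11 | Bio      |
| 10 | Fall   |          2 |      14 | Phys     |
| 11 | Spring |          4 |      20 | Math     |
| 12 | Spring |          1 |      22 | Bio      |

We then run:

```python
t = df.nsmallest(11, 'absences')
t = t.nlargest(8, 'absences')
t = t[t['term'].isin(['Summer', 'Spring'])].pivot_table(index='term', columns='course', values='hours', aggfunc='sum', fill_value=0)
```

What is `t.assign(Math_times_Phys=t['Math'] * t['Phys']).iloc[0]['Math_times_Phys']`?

220

take 11 rows with smallest absences:
      term  absences  hours course
4   Spring         0     37    Bio
7   Spring         1     29   Math
12  Spring         1     22    Bio
0   Spring         2     11   Phys
10    Fall         2     14   Phys
3   Summer         4     16    Bio
11  Spring         4     20   Math
6   Summer         5     28    Bio
9   Summer         5     11    Bio
5     Fall         6      2    Bio
8   Summer         7     28   Math
take 8 rows with largest absences:
      term  absences  hours course
8   Summer         7     28   Math
5     Fall         6      2    Bio
6   Summer         5     28    Bio
9   Summer         5     11    Bio
3   Summer         4     16    Bio
11  Spring         4     20   Math
0   Spring         2     11   Phys
10    Fall         2     14   Phys
filter rows where term in ['Summer', 'Spring']:
      term  absences  hours course
8   Summer         7     28   Math
6   Summer         5     28    Bio
9   Summer         5     11    Bio
3   Summer         4     16    Bio
11  Spring         4     20   Math
0   Spring         2     11   Phys
pivot: rows=term, cols=course, sum(hours):
course  Bio  Math  Phys
term                   
Spring    0    20    11
Summer   55    28     0
add column Math_times_Phys = t['Math'] * t['Phys']:
course  Bio  Math  Phys  Math_times_Phys
term                                    
Spring    0    20    11              220
Summer   55    28     0                0
Hence 220.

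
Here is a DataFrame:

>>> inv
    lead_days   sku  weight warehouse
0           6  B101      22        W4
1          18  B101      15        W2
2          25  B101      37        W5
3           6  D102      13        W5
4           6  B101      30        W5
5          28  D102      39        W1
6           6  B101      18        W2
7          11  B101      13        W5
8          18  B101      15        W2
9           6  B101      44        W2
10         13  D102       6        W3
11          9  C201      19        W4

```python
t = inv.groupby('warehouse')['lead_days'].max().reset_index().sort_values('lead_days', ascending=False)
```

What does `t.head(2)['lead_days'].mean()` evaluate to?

26.5

group by warehouse, max of lead_days:
warehouse
W1    28
W2    18
W3    13
W4     9
W5    25
Name: lead_days, dtype: int64
reset_index():
  warehouse  lead_days
0        W1         28
1        W2         18
2        W3         13
3        W4          9
4        W5         25
sort by lead_days descending:
  warehouse  lead_days
0        W1         28
4        W5         25
1        W2         18
2        W3         13
3        W4          9
take first 2 rows:
  warehouse  lead_days
0        W1         28
4        W5         25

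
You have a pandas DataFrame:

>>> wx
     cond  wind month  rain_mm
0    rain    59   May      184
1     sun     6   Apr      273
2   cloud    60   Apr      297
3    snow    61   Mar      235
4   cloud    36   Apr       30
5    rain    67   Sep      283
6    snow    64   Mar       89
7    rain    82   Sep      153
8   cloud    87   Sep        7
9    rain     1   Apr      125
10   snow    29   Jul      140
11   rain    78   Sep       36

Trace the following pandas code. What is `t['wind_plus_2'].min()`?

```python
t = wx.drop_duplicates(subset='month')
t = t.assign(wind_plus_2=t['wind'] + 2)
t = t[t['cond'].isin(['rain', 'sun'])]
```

8

drop duplicate month (keep=first):
    cond  wind month  rain_mm
0   rain    59   May      184
1    sun     6   Apr      273
3   snow    61   Mar      235
5   rain    67   Sep      283
10  snow    29   Jul      140
add column wind_plus_2 = t['wind'] + 2:
    cond  wind month  rain_mm  wind_plus_2
0   rain    59   May      184           61
1    sun     6   Apr      273            8
3   snow    61   Mar      235           63
5   rain    67   Sep      283           69
10  snow    29   Jul      140           31
filter rows where cond in ['rain', 'sun']:
   cond  wind month  rain_mm  wind_plus_2
0  rain    59   May      184           61
1   sun     6   Apr      273            8
5  rain    67   Sep      283           69
Taking the min of column 'wind_plus_2' gives 8.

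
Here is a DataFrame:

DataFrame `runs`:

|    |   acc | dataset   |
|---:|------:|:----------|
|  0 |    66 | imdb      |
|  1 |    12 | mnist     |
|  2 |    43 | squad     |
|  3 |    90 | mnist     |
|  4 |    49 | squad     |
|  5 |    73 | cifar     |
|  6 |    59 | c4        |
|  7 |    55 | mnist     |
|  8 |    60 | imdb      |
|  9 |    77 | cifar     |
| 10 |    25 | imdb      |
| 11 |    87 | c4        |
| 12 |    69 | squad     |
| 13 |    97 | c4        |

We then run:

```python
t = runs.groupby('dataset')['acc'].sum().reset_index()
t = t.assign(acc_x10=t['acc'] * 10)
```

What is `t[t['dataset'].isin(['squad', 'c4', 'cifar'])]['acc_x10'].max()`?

group by dataset, sum of acc:
dataset
c4       243
cifar    150
imdb     151
mnist    157
squad    161
Name: acc, dtype: int64
reset_index():
  dataset  acc
0      c4  243
1   cifar  150
2    imdb  151
3   mnist  157
4   squad  161
add column acc_x10 = t['acc'] * 10:
  dataset  acc  acc_x10
0      c4  243     2430
1   cifar  150     1500
2    imdb  151     1510
3   mnist  157     1570
4   squad  161     1610
filter rows where dataset in ['squad', 'c4', 'cifar']:
  dataset  acc  acc_x10
0      c4  243     2430
1   cifar  150     1500
4   squad  161     1610
Hence 2430.

2430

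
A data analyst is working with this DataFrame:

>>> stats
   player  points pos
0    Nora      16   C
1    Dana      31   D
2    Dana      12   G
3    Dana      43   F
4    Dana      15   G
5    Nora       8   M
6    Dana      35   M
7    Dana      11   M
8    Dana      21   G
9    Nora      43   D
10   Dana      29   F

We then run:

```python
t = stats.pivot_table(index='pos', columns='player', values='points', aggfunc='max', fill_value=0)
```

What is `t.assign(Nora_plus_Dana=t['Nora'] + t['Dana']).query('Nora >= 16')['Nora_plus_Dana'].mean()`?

pivot: rows=pos, cols=player, max(points):
player  Dana  Nora
pos               
C          0    16
D         31    43
F         43     0
G         21     0
M         35     8
add column Nora_plus_Dana = t['Nora'] + t['Dana']:
player  Dana  Nora  Nora_plus_Dana
pos                               
C          0    16              16
D         31    43              74
F         43     0              43
G         21     0              21
M         35     8              43
filter rows where Nora >= 16:
player  Dana  Nora  Nora_plus_Dana
pos                               
C          0    16              16
D         31    43              74
Hence 45.0.

45.0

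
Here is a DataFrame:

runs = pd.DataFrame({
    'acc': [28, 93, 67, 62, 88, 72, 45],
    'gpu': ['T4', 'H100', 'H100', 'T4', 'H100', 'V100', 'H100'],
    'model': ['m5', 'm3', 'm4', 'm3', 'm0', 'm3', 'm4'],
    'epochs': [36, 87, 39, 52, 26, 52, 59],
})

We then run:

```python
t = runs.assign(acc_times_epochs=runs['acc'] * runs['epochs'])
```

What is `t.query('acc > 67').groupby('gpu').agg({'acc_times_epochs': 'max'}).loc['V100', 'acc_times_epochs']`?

add column acc_times_epochs = runs['acc'] * runs['epochs']:
   acc   gpu model  epochs  acc_times_epochs
0   28    T4    m5      36              1008
1   93  H100    m3      87              8091
2   67  H100    m4      39              2613
3   62    T4    m3      52              3224
4   88  H100    m0      26              2288
5   72  V100    m3      52              3744
6   45  H100    m4      59              2655
filter rows where acc > 67:
   acc   gpu model  epochs  acc_times_epochs
1   93  H100    m3      87              8091
4   88  H100    m0      26              2288
5   72  V100    m3      52              3744
group by gpu, max of acc_times_epochs:
      acc_times_epochs
gpu                   
H100              8091
V100              3744
Hence 3744.

3744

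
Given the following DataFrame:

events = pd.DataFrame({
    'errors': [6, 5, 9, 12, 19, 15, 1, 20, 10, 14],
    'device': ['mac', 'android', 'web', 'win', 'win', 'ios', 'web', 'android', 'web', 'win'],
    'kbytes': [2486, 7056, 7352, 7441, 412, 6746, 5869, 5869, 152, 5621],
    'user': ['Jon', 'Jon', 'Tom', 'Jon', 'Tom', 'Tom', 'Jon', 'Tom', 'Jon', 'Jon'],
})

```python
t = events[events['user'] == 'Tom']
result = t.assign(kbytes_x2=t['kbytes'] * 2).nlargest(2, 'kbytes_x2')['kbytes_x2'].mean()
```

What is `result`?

14098.0

filter rows where user == 'Tom':
   errors   device  kbytes user
2       9      web    7352  Tom
4      19      win     412  Tom
5      15      ios    6746  Tom
7      20  android    5869  Tom
add column kbytes_x2 = t['kbytes'] * 2:
   errors   device  kbytes user  kbytes_x2
2       9      web    7352  Tom      14704
4      19      win     412  Tom        824
5      15      ios    6746  Tom      13492
7      20  android    5869  Tom      11738
take 2 rows with largest kbytes_x2:
   errors device  kbytes user  kbytes_x2
2       9    web    7352  Tom      14704
5      15    ios    6746  Tom      13492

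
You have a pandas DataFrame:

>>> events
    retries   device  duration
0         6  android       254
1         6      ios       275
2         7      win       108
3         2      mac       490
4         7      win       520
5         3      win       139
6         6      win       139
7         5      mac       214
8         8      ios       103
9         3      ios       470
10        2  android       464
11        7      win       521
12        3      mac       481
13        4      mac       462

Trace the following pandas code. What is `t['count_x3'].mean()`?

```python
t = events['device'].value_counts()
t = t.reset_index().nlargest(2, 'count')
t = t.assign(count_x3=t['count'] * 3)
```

13.5

value_counts of device:
device
win        5
mac        4
ios        3
android    2
Name: count, dtype: int64
reset_index():
    device  count
0      win      5
1      mac      4
2      ios      3
3  android      2
take 2 rows with largest count:
  device  count
0    win      5
1    mac      4
add column count_x3 = t['count'] * 3:
  device  count  count_x3
0    win      5        15
1    mac      4        12
Reading off the mean of column 'count_x3', we get 13.5.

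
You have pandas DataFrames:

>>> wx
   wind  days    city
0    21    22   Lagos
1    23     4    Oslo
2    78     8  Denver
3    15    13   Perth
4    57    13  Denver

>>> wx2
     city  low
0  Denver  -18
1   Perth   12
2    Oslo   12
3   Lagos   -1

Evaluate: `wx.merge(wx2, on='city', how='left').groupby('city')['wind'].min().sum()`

116

merge on 'city' (how='left') → 5 rows:
   wind  days    city  low
0    21    22   Lagos   -1
1    23     4    Oslo   12
2    78     8  Denver  -18
3    15    13   Perth   12
4    57    13  Denver  -18
group by city, min of wind:
city
Denver    57
Lagos     21
Oslo      23
Perth     15
Name: wind, dtype: int64
Hence 116.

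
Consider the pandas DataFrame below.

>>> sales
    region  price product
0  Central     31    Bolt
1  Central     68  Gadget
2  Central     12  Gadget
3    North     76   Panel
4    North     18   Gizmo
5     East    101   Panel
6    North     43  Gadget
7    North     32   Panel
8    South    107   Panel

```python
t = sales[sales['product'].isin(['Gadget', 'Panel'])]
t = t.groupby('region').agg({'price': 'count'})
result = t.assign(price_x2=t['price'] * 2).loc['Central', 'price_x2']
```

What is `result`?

filter rows where product in ['Gadget', 'Panel']:
    region  price product
1  Central     68  Gadget
2  Central     12  Gadget
3    North     76   Panel
5     East    101   Panel
6    North     43  Gadget
7    North     32   Panel
8    South    107   Panel
group by region, count of price:
         price
region        
Central      2
East         1
North        3
South        1
add column price_x2 = t['price'] * 2:
         price  price_x2
region                  
Central      2         4
East         1         2
North        3         6
South        1         2

4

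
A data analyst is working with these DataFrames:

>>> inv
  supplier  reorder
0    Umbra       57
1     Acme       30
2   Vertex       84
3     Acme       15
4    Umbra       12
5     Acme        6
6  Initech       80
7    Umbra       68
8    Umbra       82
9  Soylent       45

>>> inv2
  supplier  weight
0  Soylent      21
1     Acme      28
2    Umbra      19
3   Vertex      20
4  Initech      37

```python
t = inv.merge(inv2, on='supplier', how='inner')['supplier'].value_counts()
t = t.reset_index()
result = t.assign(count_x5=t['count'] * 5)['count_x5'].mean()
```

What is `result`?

10.0

merge on 'supplier' (how='inner') → 10 rows:
  supplier  reorder  weight
0    Umbra       57      19
1     Acme       30      28
2   Vertex       84      20
3     Acme       15      28
4    Umbra       12      19
5     Acme        6      28
6  Initech       80      37
7    Umbra       68      19
8    Umbra       82      19
9  Soylent       45      21
value_counts of supplier:
supplier
Umbra      4
Acme       3
Vertex     1
Initech    1
Soylent    1
Name: count, dtype: int64
reset_index():
  supplier  count
0    Umbra      4
1     Acme      3
2   Vertex      1
3  Initech      1
4  Soylent      1
add column count_x5 = t['count'] * 5:
  supplier  count  count_x5
0    Umbra      4        20
1     Acme      3        15
2   Vertex      1         5
3  Initech      1         5
4  Soylent      1         5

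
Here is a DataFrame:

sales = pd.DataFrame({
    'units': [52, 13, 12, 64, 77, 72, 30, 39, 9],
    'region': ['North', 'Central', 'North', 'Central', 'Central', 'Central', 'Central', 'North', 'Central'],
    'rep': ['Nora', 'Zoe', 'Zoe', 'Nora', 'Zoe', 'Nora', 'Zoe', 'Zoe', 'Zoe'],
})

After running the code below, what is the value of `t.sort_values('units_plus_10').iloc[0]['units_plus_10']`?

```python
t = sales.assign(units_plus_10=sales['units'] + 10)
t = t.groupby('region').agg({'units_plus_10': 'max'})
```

add column units_plus_10 = sales['units'] + 10:
   units   region   rep  units_plus_10
0     52    North  Nora             62
1     13  Central   Zoe             23
2     12    North   Zoe             22
3     64  Central  Nora             74
4     77  Central   Zoe             87
5     72  Central  Nora             82
6     30  Central   Zoe             40
7     39    North   Zoe             49
8      9  Central   Zoe             19
group by region, max of units_plus_10:
         units_plus_10
region                
Central             87
North               62
sort by units_plus_10:
         units_plus_10
region                
North               62
Central             87

62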